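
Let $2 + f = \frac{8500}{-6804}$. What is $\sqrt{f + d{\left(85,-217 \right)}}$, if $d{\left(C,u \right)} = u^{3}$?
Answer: $\frac{26 i \sqrt{539953365}}{189} \approx 3196.6 i$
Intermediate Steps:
$f = - \frac{5527}{1701}$ ($f = -2 + \frac{8500}{-6804} = -2 + 8500 \left(- \frac{1}{6804}\right) = -2 - \frac{2125}{1701} = - \frac{5527}{1701} \approx -3.2493$)
$\sqrt{f + d{\left(85,-217 \right)}} = \sqrt{- \frac{5527}{1701} + \left(-217\right)^{3}} = \sqrt{- \frac{5527}{1701} - 10218313} = \sqrt{- \frac{17381355940}{1701}} = \frac{26 i \sqrt{539953365}}{189}$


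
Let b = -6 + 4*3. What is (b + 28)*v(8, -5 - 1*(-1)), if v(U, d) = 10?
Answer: 340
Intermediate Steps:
b = 6 (b = -6 + 12 = 6)
(b + 28)*v(8, -5 - 1*(-1)) = (6 + 28)*10 = 34*10 = 340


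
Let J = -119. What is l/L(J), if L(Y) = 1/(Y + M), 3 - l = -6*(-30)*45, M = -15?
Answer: 1084998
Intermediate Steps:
l = -8097 (l = 3 - (-6*(-30))*45 = 3 - 180*45 = 3 - 1*8100 = 3 - 8100 = -8097)
L(Y) = 1/(-15 + Y) (L(Y) = 1/(Y - 15) = 1/(-15 + Y))
l/L(J) = -8097/(1/(-15 - 119)) = -8097/(1/(-134)) = -8097/(-1/134) = -8097*(-134) = 1084998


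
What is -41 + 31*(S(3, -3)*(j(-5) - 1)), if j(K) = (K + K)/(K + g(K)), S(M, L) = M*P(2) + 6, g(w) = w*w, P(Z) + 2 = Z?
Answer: -320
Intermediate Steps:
P(Z) = -2 + Z
g(w) = w²
S(M, L) = 6 (S(M, L) = M*(-2 + 2) + 6 = M*0 + 6 = 0 + 6 = 6)
j(K) = 2*K/(K + K²) (j(K) = (K + K)/(K + K²) = (2*K)/(K + K²) = 2*K/(K + K²))
-41 + 31*(S(3, -3)*(j(-5) - 1)) = -41 + 31*(6*(2/(1 - 5) - 1)) = -41 + 31*(6*(2/(-4) - 1)) = -41 + 31*(6*(2*(-¼) - 1)) = -41 + 31*(6*(-½ - 1)) = -41 + 31*(6*(-3/2)) = -41 + 31*(-9) = -41 - 279 = -320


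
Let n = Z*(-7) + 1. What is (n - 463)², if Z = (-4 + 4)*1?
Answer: 213444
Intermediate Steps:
Z = 0 (Z = 0*1 = 0)
n = 1 (n = 0*(-7) + 1 = 0 + 1 = 1)
(n - 463)² = (1 - 463)² = (-462)² = 213444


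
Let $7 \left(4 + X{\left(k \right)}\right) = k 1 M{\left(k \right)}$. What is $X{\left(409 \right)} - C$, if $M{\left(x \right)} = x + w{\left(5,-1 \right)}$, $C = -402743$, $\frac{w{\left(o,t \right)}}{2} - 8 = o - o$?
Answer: $\frac{2992998}{7} \approx 4.2757 \cdot 10^{5}$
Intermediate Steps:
$w{\left(o,t \right)} = 16$ ($w{\left(o,t \right)} = 16 + 2 \left(o - o\right) = 16 + 2 \cdot 0 = 16 + 0 = 16$)
$M{\left(x \right)} = 16 + x$ ($M{\left(x \right)} = x + 16 = 16 + x$)
$X{\left(k \right)} = -4 + \frac{k \left(16 + k\right)}{7}$ ($X{\left(k \right)} = -4 + \frac{k 1 \left(16 + k\right)}{7} = -4 + \frac{k \left(16 + k\right)}{7}$)
$X{\left(409 \right)} - C = \left(-4 + \frac{1}{7} \cdot 409 \left(16 + 409\right)\right) - -402743 = \left(-4 + \frac{1}{7} \cdot 409 \cdot 425\right) + 402743 = \left(-4 + \frac{173825}{7}\right) + 402743 = \frac{173797}{7} + 402743 = \frac{2992998}{7}$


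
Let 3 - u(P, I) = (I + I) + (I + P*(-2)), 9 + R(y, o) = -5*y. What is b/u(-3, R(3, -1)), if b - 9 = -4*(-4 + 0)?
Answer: 25/69 ≈ 0.36232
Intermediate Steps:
R(y, o) = -9 - 5*y
u(P, I) = 3 - 3*I + 2*P (u(P, I) = 3 - ((I + I) + (I + P*(-2))) = 3 - (2*I + (I - 2*P)) = 3 - (-2*P + 3*I) = 3 + (-3*I + 2*P) = 3 - 3*I + 2*P)
b = 25 (b = 9 - 4*(-4 + 0) = 9 - 4*(-4) = 9 + 16 = 25)
b/u(-3, R(3, -1)) = 25/(3 - 3*(-9 - 5*3) + 2*(-3)) = 25/(3 - 3*(-9 - 15) - 6) = 25/(3 - 3*(-24) - 6) = 25/(3 + 72 - 6) = 25/69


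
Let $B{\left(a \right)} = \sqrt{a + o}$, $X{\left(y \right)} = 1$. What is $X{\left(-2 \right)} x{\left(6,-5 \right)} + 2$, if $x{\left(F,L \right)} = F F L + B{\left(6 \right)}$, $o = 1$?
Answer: $-178 + \sqrt{7} \approx -175.35$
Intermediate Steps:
$B{\left(a \right)} = \sqrt{1 + a}$ ($B{\left(a \right)} = \sqrt{a + 1} = \sqrt{1 + a}$)
$x{\left(F,L \right)} = \sqrt{7} + L F^{2}$ ($x{\left(F,L \right)} = F F L + \sqrt{1 + 6} = F^{2} L + \sqrt{7} = L F^{2} + \sqrt{7} = \sqrt{7} + L F^{2}$)
$X{\left(-2 \right)} x{\left(6,-5 \right)} + 2 = 1 \left(\sqrt{7} - 5 \cdot 6^{2}\right) + 2 = 1 \left(\sqrt{7} - 180\right) + 2 = 1 \left(-180 + \sqrt{7}\right) + 2 = \left(-180 + \sqrt{7}\right) + 2 = -178 + \sqrt{7}$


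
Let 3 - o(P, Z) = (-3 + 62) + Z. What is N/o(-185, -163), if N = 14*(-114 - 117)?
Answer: -3234/107 ≈ -30.224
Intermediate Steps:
N = -3234 (N = 14*(-231) = -3234)
o(P, Z) = -56 - Z (o(P, Z) = 3 - ((-3 + 62) + Z) = 3 - (59 + Z) = 3 + (-59 - Z) = -56 - Z)
N/o(-185, -163) = -3234/(-56 - 1*(-163)) = -3234/(-56 + 163) = -3234/107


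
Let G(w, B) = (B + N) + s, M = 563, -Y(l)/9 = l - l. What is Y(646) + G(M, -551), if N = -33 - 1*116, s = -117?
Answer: -817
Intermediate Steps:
Y(l) = 0 (Y(l) = -9*(l - l) = -9*0 = 0)
N = -149 (N = -33 - 116 = -149)
G(w, B) = -266 + B (G(w, B) = (B - 149) - 117 = (-149 + B) - 117 = -266 + B)
Y(646) + G(M, -551) = 0 + (-266 - 551) = 0 - 817 = -817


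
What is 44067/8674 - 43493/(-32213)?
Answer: 1796788553/279415562 ≈ 6.4305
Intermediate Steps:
44067/8674 - 43493/(-32213) = 44067*(1/8674) - 43493*(-1/32213) = 44067/8674 + 43493/32213 = 1796788553/279415562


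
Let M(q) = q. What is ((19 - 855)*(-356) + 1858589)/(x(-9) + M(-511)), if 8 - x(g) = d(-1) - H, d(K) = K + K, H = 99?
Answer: -718735/134 ≈ -5363.7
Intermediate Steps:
d(K) = 2*K
x(g) = 109 (x(g) = 8 - (2*(-1) - 1*99) = 8 - (-2 - 99) = 8 - 1*(-101) = 8 + 101 = 109)
((19 - 855)*(-356) + 1858589)/(x(-9) + M(-511)) = ((19 - 855)*(-356) + 1858589)/(109 - 511) = (-836*(-356) + 1858589)/(-402) = (297616 + 1858589)*(-1/402) = 2156205*(-1/402) = -718735/134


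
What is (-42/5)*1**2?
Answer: -42/5 ≈ -8.4000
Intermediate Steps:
(-42/5)*1**2 = ((1/5)*(-42))*1 = -42/5*1 = -42/5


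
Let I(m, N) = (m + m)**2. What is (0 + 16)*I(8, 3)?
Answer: 4096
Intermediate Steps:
I(m, N) = 4*m**2 (I(m, N) = (2*m)**2 = 4*m**2)
(0 + 16)*I(8, 3) = (0 + 16)*(4*8**2) = 16*(4*64) = 16*256 = 4096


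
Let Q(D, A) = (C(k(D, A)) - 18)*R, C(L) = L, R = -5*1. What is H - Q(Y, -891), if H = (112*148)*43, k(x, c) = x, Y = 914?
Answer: 717248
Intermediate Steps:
H = 712768 (H = 16576*43 = 712768)
R = -5
Q(D, A) = 90 - 5*D (Q(D, A) = (D - 18)*(-5) = (-18 + D)*(-5) = 90 - 5*D)
H - Q(Y, -891) = 712768 - (90 - 5*914) = 712768 - (90 - 4570) = 712768 - 1*(-4480) = 712768 + 4480 = 717248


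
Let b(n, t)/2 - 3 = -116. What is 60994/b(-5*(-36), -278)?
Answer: -30497/113 ≈ -269.88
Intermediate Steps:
b(n, t) = -226 (b(n, t) = 6 + 2*(-116) = 6 - 232 = -226)
60994/b(-5*(-36), -278) = 60994/(-226) = 60994*(-1/226) = -30497/113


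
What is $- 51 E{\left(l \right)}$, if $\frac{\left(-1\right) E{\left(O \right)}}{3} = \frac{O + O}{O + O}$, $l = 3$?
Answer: $153$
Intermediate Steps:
$E{\left(O \right)} = -3$ ($E{\left(O \right)} = - 3 \frac{O + O}{O + O} = - 3 \frac{2 O}{2 O} = - 3 \cdot 2 O \frac{1}{2 O} = \left(-3\right) 1 = -3$)
$- 51 E{\left(l \right)} = \left(-51\right) \left(-3\right) = 153$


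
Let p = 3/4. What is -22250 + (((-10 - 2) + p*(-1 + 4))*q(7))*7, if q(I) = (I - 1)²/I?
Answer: -22601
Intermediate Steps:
q(I) = (-1 + I)²/I
p = ¾ (p = 3*(¼) = ¾ ≈ 0.75000)
-22250 + (((-10 - 2) + p*(-1 + 4))*q(7))*7 = -22250 + (((-10 - 2) + 3*(-1 + 4)/4)*((-1 + 7)²/7))*7 = -22250 + ((-12 + (¾)*3)*((⅐)*6²))*7 = -22250 + ((-12 + 9/4)*((⅐)*36))*7 = -22250 - 39/4*36/7*7 = -22250 - 351/7*7 = -22250 - 351 = -22601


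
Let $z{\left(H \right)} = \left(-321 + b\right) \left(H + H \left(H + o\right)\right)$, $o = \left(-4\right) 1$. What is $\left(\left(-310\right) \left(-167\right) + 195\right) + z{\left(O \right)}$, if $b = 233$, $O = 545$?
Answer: $-25942355$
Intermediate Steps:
$o = -4$
$z{\left(H \right)} = - 88 H - 88 H \left(-4 + H\right)$ ($z{\left(H \right)} = \left(-321 + 233\right) \left(H + H \left(H - 4\right)\right) = - 88 \left(H + H \left(-4 + H\right)\right) = - 88 H - 88 H \left(-4 + H\right)$)
$\left(\left(-310\right) \left(-167\right) + 195\right) + z{\left(O \right)} = \left(\left(-310\right) \left(-167\right) + 195\right) + 88 \cdot 545 \left(3 - 545\right) = \left(51770 + 195\right) + 88 \cdot 545 \left(3 - 545\right) = 51965 + 88 \cdot 545 \left(-542\right) = 51965 - 25994320 = -25942355$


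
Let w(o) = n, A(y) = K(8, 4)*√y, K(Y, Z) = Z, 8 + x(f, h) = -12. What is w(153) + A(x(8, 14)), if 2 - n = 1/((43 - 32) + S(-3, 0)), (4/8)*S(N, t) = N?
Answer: 9/5 + 8*I*√5 ≈ 1.8 + 17.889*I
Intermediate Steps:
x(f, h) = -20 (x(f, h) = -8 - 12 = -20)
S(N, t) = 2*N
A(y) = 4*√y
n = 9/5 (n = 2 - 1/((43 - 32) + 2*(-3)) = 2 - 1/(11 - 6) = 2 - 1/5 = 2 - 1*⅕ = 2 - ⅕ = 9/5 ≈ 1.8000)
w(o) = 9/5
w(153) + A(x(8, 14)) = 9/5 + 4*√(-20) = 9/5 + 4*(2*I*√5) = 9/5 + 8*I*√5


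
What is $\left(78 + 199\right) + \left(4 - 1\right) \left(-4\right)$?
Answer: $265$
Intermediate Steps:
$\left(78 + 199\right) + \left(4 - 1\right) \left(-4\right) = 277 + 3 \left(-4\right) = 277 - 12 = 265$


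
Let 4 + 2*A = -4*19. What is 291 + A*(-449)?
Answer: 18251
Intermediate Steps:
A = -40 (A = -2 + (-4*19)/2 = -2 + (1/2)*(-76) = -2 - 38 = -40)
291 + A*(-449) = 291 - 40*(-449) = 291 + 17960 = 18251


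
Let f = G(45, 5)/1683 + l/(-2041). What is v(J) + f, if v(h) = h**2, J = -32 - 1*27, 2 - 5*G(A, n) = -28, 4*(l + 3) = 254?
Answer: 7971437245/2290002 ≈ 3481.0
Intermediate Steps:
l = 121/2 (l = -3 + (1/4)*254 = -3 + 127/2 = 121/2 ≈ 60.500)
G(A, n) = 6 (G(A, n) = 2/5 - 1/5*(-28) = 2/5 + 28/5 = 6)
J = -59 (J = -32 - 27 = -59)
f = -59717/2290002 (f = 6/1683 + (121/2)/(-2041) = 6*(1/1683) + (121/2)*(-1/2041) = 2/561 - 121/4082 = -59717/2290002 ≈ -0.026077)
v(J) + f = (-59)**2 - 59717/2290002 = 3481 - 59717/2290002 = 7971437245/2290002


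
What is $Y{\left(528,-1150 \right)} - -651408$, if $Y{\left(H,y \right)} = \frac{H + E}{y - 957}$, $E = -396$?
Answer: $\frac{1372516524}{2107} \approx 6.5141 \cdot 10^{5}$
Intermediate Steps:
$Y{\left(H,y \right)} = \frac{-396 + H}{-957 + y}$ ($Y{\left(H,y \right)} = \frac{H - 396}{y - 957} = \frac{-396 + H}{-957 + y}$)
$Y{\left(528,-1150 \right)} - -651408 = \frac{-396 + 528}{-957 - 1150} - -651408 = \frac{1}{-2107} \cdot 132 + 651408 = \left(- \frac{1}{2107}\right) 132 + 651408 = - \frac{132}{2107} + 651408 = \frac{1372516524}{2107}$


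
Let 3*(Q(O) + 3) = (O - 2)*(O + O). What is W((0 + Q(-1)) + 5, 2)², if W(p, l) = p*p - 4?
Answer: 144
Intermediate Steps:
Q(O) = -3 + 2*O*(-2 + O)/3 (Q(O) = -3 + ((O - 2)*(O + O))/3 = -3 + ((-2 + O)*(2*O))/3 = -3 + (2*O*(-2 + O))/3 = -3 + 2*O*(-2 + O)/3)
W(p, l) = -4 + p² (W(p, l) = p² - 4 = -4 + p²)
W((0 + Q(-1)) + 5, 2)² = (-4 + ((0 + (-3 - 4/3*(-1) + (⅔)*(-1)²)) + 5)²)² = (-4 + ((0 + (-3 + 4/3 + (⅔)*1)) + 5)²)² = (-4 + ((0 + (-3 + 4/3 + ⅔)) + 5)²)² = (-4 + ((0 - 1) + 5)²)² = (-4 + (-1 + 5)²)² = (-4 + 4²)² = (-4 + 16)² = 12² = 144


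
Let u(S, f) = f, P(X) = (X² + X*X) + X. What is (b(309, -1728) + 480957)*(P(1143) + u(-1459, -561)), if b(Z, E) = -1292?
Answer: 1253594884200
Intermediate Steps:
P(X) = X + 2*X² (P(X) = (X² + X²) + X = 2*X² + X = X + 2*X²)
(b(309, -1728) + 480957)*(P(1143) + u(-1459, -561)) = (-1292 + 480957)*(1143*(1 + 2*1143) - 561) = 479665*(1143*(1 + 2286) - 561) = 479665*(1143*2287 - 561) = 479665*(2614041 - 561) = 479665*2613480 = 1253594884200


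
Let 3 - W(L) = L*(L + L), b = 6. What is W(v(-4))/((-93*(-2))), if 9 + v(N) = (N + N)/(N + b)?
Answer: -335/186 ≈ -1.8011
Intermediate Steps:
v(N) = -9 + 2*N/(6 + N) (v(N) = -9 + (N + N)/(N + 6) = -9 + (2*N)/(6 + N) = -9 + 2*N/(6 + N))
W(L) = 3 - 2*L² (W(L) = 3 - L*(L + L) = 3 - L*2*L = 3 - 2*L²)
W(v(-4))/((-93*(-2))) = (3 - 2*(-54 - 7*(-4))²/(6 - 4)²)/((-93*(-2))) = (3 - 2*(-54 + 28)²/4)/186 = (3 - 2*((½)*(-26))²)*(1/186) = (3 - 2*(-13)²)*(1/186) = (3 - 2*169)*(1/186) = (3 - 338)*(1/186) = -335*1/186 = -335/186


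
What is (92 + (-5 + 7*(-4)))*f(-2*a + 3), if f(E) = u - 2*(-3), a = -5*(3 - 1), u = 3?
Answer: 531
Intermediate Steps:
a = -10 (a = -5*2 = -10)
f(E) = 9 (f(E) = 3 - 2*(-3) = 3 + 6 = 9)
(92 + (-5 + 7*(-4)))*f(-2*a + 3) = (92 + (-5 + 7*(-4)))*9 = (92 + (-5 - 28))*9 = (92 - 33)*9 = 59*9 = 531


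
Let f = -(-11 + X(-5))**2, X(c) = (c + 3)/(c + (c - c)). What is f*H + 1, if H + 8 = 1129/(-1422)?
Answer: 7032419/7110 ≈ 989.09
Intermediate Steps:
H = -12505/1422 (H = -8 + 1129/(-1422) = -8 + 1129*(-1/1422) = -8 - 1129/1422 = -12505/1422 ≈ -8.7939)
X(c) = (3 + c)/c (X(c) = (3 + c)/(c + 0) = (3 + c)/c)
f = -2809/25 (f = -(-11 + (3 - 5)/(-5))**2 = -(-11 - 1/5*(-2))**2 = -(-11 + 2/5)**2 = -(-53/5)**2 = -1*2809/25 = -2809/25 ≈ -112.36)
f*H + 1 = -2809/25*(-12505/1422) + 1 = 7025309/7110 + 1 = 7032419/7110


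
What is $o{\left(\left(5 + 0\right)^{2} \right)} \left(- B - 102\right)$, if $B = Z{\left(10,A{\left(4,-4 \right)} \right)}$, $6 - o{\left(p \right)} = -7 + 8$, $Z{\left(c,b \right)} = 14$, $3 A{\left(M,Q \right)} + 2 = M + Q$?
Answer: $-580$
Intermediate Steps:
$A{\left(M,Q \right)} = - \frac{2}{3} + \frac{M}{3} + \frac{Q}{3}$ ($A{\left(M,Q \right)} = - \frac{2}{3} + \frac{M + Q}{3} = - \frac{2}{3} + \left(\frac{M}{3} + \frac{Q}{3}\right) = - \frac{2}{3} + \frac{M}{3} + \frac{Q}{3}$)
$o{\left(p \right)} = 5$ ($o{\left(p \right)} = 6 - \left(-7 + 8\right) = 6 - 1 = 5$)
$B = 14$
$o{\left(\left(5 + 0\right)^{2} \right)} \left(- B - 102\right) = 5 \left(\left(-1\right) 14 - 102\right) = 5 \left(-14 - 102\right) = 5 \left(-116\right) = -580$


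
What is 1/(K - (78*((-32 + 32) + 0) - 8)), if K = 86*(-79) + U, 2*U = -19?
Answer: -2/13591 ≈ -0.00014716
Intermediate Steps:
U = -19/2 (U = (1/2)*(-19) = -19/2 ≈ -9.5000)
K = -13607/2 (K = 86*(-79) - 19/2 = -6794 - 19/2 = -13607/2 ≈ -6803.5)
1/(K - (78*((-32 + 32) + 0) - 8)) = 1/(-13607/2 - (78*((-32 + 32) + 0) - 8)) = 1/(-13607/2 - (78*(0 + 0) - 8)) = 1/(-13607/2 - (78*0 - 8)) = 1/(-13607/2 - (0 - 8)) = 1/(-13607/2 - 1*(-8)) = 1/(-13607/2 + 8) = 1/(-13591/2) = -2/13591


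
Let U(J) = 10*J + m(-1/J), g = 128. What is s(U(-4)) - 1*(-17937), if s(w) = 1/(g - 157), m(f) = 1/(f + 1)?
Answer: 520172/29 ≈ 17937.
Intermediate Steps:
m(f) = 1/(1 + f)
U(J) = 1/(1 - 1/J) + 10*J (U(J) = 10*J + 1/(1 - 1/J) = 1/(1 - 1/J) + 10*J)
s(w) = -1/29 (s(w) = 1/(128 - 157) = 1/(-29) = -1/29)
s(U(-4)) - 1*(-17937) = -1/29 - 1*(-17937) = -1/29 + 17937 = 520172/29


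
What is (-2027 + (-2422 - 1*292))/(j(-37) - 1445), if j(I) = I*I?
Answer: 4741/76 ≈ 62.382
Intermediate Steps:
j(I) = I²
(-2027 + (-2422 - 1*292))/(j(-37) - 1445) = (-2027 + (-2422 - 1*292))/((-37)² - 1445) = (-2027 + (-2422 - 292))/(1369 - 1445) = (-2027 - 2714)/(-76) = -4741*(-1/76) = 4741/76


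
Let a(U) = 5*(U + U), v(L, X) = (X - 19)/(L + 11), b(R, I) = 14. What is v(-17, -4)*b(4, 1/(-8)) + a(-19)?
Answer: -409/3 ≈ -136.33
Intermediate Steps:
v(L, X) = (-19 + X)/(11 + L)
a(U) = 10*U (a(U) = 5*(2*U) = 10*U)
v(-17, -4)*b(4, 1/(-8)) + a(-19) = ((-19 - 4)/(11 - 17))*14 + 10*(-19) = (-23/(-6))*14 - 190 = -⅙*(-23)*14 - 190 = (23/6)*14 - 190 = 161/3 - 190 = -409/3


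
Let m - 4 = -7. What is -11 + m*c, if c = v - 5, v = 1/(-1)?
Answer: 7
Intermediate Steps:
v = -1
m = -3 (m = 4 - 7 = -3)
c = -6 (c = -1 - 5 = -6)
-11 + m*c = -11 - 3*(-6) = -11 + 18 = 7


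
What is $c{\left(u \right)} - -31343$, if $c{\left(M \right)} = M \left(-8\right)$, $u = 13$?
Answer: $31239$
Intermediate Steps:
$c{\left(M \right)} = - 8 M$
$c{\left(u \right)} - -31343 = \left(-8\right) 13 - -31343 = -104 + 31343 = 31239$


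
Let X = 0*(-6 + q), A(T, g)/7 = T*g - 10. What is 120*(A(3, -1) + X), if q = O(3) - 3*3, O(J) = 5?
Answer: -10920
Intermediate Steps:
A(T, g) = -70 + 7*T*g (A(T, g) = 7*(T*g - 10) = 7*(-10 + T*g) = -70 + 7*T*g)
q = -4 (q = 5 - 3*3 = 5 - 9 = -4)
X = 0 (X = 0*(-6 - 4) = 0*(-10) = 0)
120*(A(3, -1) + X) = 120*((-70 + 7*3*(-1)) + 0) = 120*((-70 - 21) + 0) = 120*(-91 + 0) = 120*(-91) = -10920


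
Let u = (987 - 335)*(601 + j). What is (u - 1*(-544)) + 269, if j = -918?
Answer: -205871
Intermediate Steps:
u = -206684 (u = (987 - 335)*(601 - 918) = 652*(-317) = -206684)
(u - 1*(-544)) + 269 = (-206684 - 1*(-544)) + 269 = (-206684 + 544) + 269 = -206140 + 269 = -205871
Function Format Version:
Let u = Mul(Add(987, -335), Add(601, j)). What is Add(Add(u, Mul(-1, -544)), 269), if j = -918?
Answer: -205871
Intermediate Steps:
u = -206684 (u = Mul(Add(987, -335), Add(601, -918)) = Mul(652, -317) = -206684)
Add(Add(u, Mul(-1, -544)), 269) = Add(Add(-206684, Mul(-1, -544)), 269) = Add(Add(-206684, 544), 269) = Add(-206140, 269) = -205871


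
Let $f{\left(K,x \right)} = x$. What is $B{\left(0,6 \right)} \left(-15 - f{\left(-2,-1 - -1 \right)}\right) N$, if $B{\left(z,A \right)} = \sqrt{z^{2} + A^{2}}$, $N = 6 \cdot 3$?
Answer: $-1620$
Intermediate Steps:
$N = 18$
$B{\left(z,A \right)} = \sqrt{A^{2} + z^{2}}$
$B{\left(0,6 \right)} \left(-15 - f{\left(-2,-1 - -1 \right)}\right) N = \sqrt{6^{2} + 0^{2}} \left(-15 - \left(-1 - -1\right)\right) 18 = \sqrt{36 + 0} \left(-15 - \left(-1 + 1\right)\right) 18 = \sqrt{36} \left(-15 - 0\right) 18 = 6 \left(-15 + 0\right) 18 = 6 \left(\left(-15\right) 18\right) = 6 \left(-270\right) = -1620$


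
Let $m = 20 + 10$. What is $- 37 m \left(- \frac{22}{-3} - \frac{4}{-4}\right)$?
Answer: $-9250$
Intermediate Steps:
$m = 30$
$- 37 m \left(- \frac{22}{-3} - \frac{4}{-4}\right) = \left(-37\right) 30 \left(- \frac{22}{-3} - \frac{4}{-4}\right) = - 1110 \left(\left(-22\right) \left(- \frac{1}{3}\right) - -1\right) = - 1110 \left(\frac{22}{3} + 1\right) = \left(-1110\right) \frac{25}{3} = -9250$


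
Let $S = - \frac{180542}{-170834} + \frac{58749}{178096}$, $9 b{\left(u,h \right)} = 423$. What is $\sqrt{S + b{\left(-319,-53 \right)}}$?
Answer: $\frac{\sqrt{699846795206441892831}}{3803106508} \approx 6.9561$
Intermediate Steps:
$b{\left(u,h \right)} = 47$ ($b{\left(u,h \right)} = \frac{1}{9} \cdot 423 = 47$)
$S = \frac{21095067349}{15212426032}$ ($S = \left(-180542\right) \left(- \frac{1}{170834}\right) + 58749 \cdot \frac{1}{178096} = \frac{90271}{85417} + \frac{58749}{178096} = \frac{21095067349}{15212426032} \approx 1.3867$)
$\sqrt{S + b{\left(-319,-53 \right)}} = \sqrt{\frac{21095067349}{15212426032} + 47} = \sqrt{\frac{736079090853}{15212426032}} = \frac{\sqrt{699846795206441892831}}{3803106508}$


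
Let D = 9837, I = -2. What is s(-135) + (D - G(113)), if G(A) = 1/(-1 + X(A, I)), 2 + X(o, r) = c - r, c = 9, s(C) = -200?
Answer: 77095/8 ≈ 9636.9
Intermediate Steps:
X(o, r) = 7 - r (X(o, r) = -2 + (9 - r) = 7 - r)
G(A) = ⅛ (G(A) = 1/(-1 + (7 - 1*(-2))) = 1/(-1 + (7 + 2)) = 1/(-1 + 9) = 1/8 = ⅛)
s(-135) + (D - G(113)) = -200 + (9837 - 1*⅛) = -200 + (9837 - ⅛) = -200 + 78695/8 = 77095/8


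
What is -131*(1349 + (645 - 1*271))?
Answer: -225713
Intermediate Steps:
-131*(1349 + (645 - 1*271)) = -131*(1349 + (645 - 271)) = -131*(1349 + 374) = -131*1723 = -225713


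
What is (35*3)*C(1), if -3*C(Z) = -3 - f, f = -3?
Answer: 0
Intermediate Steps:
C(Z) = 0 (C(Z) = -(-3 - 1*(-3))/3 = -(-3 + 3)/3 = -⅓*0 = 0)
(35*3)*C(1) = (35*3)*0 = 105*0 = 0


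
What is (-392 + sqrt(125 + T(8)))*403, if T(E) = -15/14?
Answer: -157976 + 403*sqrt(24290)/14 ≈ -1.5349e+5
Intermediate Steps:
T(E) = -15/14 (T(E) = -15*1/14 = -15/14)
(-392 + sqrt(125 + T(8)))*403 = (-392 + sqrt(125 - 15/14))*403 = (-392 + sqrt(1735/14))*403 = (-392 + sqrt(24290)/14)*403 = -157976 + 403*sqrt(24290)/14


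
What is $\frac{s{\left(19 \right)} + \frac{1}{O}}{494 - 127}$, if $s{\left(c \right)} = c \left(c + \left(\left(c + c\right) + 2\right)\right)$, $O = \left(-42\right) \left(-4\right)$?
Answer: $\frac{188329}{61656} \approx 3.0545$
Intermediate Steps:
$O = 168$
$s{\left(c \right)} = c \left(2 + 3 c\right)$ ($s{\left(c \right)} = c \left(c + \left(2 c + 2\right)\right) = c \left(c + \left(2 + 2 c\right)\right) = c \left(2 + 3 c\right)$)
$\frac{s{\left(19 \right)} + \frac{1}{O}}{494 - 127} = \frac{19 \left(2 + 3 \cdot 19\right) + \frac{1}{168}}{494 - 127} = \frac{19 \left(2 + 57\right) + \frac{1}{168}}{367} = \left(19 \cdot 59 + \frac{1}{168}\right) \frac{1}{367} = \left(1121 + \frac{1}{168}\right) \frac{1}{367} = \frac{188329}{168} \cdot \frac{1}{367} = \frac{188329}{61656}$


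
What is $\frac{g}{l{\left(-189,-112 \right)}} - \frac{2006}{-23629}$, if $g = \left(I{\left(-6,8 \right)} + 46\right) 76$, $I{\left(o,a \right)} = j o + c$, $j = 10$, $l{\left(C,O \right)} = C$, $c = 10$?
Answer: $\frac{7562350}{4465881} \approx 1.6934$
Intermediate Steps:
$I{\left(o,a \right)} = 10 + 10 o$ ($I{\left(o,a \right)} = 10 o + 10 = 10 + 10 o$)
$g = -304$ ($g = \left(\left(10 + 10 \left(-6\right)\right) + 46\right) 76 = \left(\left(10 - 60\right) + 46\right) 76 = \left(-50 + 46\right) 76 = \left(-4\right) 76 = -304$)
$\frac{g}{l{\left(-189,-112 \right)}} - \frac{2006}{-23629} = - \frac{304}{-189} - \frac{2006}{-23629} = \left(-304\right) \left(- \frac{1}{189}\right) - - \frac{2006}{23629} = \frac{304}{189} + \frac{2006}{23629} = \frac{7562350}{4465881}$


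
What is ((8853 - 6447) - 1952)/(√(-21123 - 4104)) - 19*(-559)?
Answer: 10621 - 454*I*√2803/8409 ≈ 10621.0 - 2.8584*I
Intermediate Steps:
((8853 - 6447) - 1952)/(√(-21123 - 4104)) - 19*(-559) = (2406 - 1952)/(√(-25227)) + 10621 = 454/((3*I*√2803)) + 10621 = 454*(-I*√2803/8409) + 10621 = -454*I*√2803/8409 + 10621 = 10621 - 454*I*√2803/8409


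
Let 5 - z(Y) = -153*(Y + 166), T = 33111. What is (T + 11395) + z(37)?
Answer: 75570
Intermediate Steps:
z(Y) = 25403 + 153*Y (z(Y) = 5 - (-153)*(Y + 166) = 5 - (-153)*(166 + Y) = 5 - (-25398 - 153*Y) = 5 + (25398 + 153*Y) = 25403 + 153*Y)
(T + 11395) + z(37) = (33111 + 11395) + (25403 + 153*37) = 44506 + (25403 + 5661) = 44506 + 31064 = 75570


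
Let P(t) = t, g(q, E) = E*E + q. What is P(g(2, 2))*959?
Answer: 5754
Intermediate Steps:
g(q, E) = q + E**2 (g(q, E) = E**2 + q = q + E**2)
P(g(2, 2))*959 = (2 + 2**2)*959 = (2 + 4)*959 = 6*959 = 5754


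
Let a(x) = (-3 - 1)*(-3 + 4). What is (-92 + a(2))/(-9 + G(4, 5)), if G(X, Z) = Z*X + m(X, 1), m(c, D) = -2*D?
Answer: -32/3 ≈ -10.667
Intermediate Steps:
a(x) = -4 (a(x) = -4*1 = -4)
G(X, Z) = -2 + X*Z (G(X, Z) = Z*X - 2*1 = X*Z - 2 = -2 + X*Z)
(-92 + a(2))/(-9 + G(4, 5)) = (-92 - 4)/(-9 + (-2 + 4*5)) = -96/(-9 + (-2 + 20)) = -96/(-9 + 18) = -96/9 = (1/9)*(-96) = -32/3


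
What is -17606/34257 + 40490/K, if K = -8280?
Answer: -51094787/9454932 ≈ -5.4040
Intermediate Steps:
-17606/34257 + 40490/K = -17606/34257 + 40490/(-8280) = -17606*1/34257 + 40490*(-1/8280) = -17606/34257 - 4049/828 = -51094787/9454932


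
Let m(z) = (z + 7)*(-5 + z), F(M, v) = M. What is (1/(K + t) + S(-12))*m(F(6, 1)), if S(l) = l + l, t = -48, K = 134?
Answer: -26819/86 ≈ -311.85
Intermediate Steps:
S(l) = 2*l
m(z) = (-5 + z)*(7 + z) (m(z) = (7 + z)*(-5 + z) = (-5 + z)*(7 + z))
(1/(K + t) + S(-12))*m(F(6, 1)) = (1/(134 - 48) + 2*(-12))*(-35 + 6² + 2*6) = (1/86 - 24)*(-35 + 36 + 12) = (1/86 - 24)*13 = -2063/86*13 = -26819/86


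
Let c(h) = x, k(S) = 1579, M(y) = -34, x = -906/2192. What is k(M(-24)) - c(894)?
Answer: 1731037/1096 ≈ 1579.4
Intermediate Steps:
x = -453/1096 (x = -906*1/2192 = -453/1096 ≈ -0.41332)
c(h) = -453/1096
k(M(-24)) - c(894) = 1579 - 1*(-453/1096) = 1579 + 453/1096 = 1731037/1096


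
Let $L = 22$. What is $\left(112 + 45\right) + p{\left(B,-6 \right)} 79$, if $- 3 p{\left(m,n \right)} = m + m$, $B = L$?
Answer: $- \frac{3005}{3} \approx -1001.7$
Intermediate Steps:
$B = 22$
$p{\left(m,n \right)} = - \frac{2 m}{3}$ ($p{\left(m,n \right)} = - \frac{m + m}{3} = - \frac{2 m}{3}$)
$\left(112 + 45\right) + p{\left(B,-6 \right)} 79 = \left(112 + 45\right) + \left(- \frac{2}{3}\right) 22 \cdot 79 = 157 - \frac{3476}{3} = - \frac{3005}{3}$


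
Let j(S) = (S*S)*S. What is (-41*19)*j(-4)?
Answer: 49856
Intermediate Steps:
j(S) = S³ (j(S) = S²*S = S³)
(-41*19)*j(-4) = -41*19*(-4)³ = -779*(-64) = 49856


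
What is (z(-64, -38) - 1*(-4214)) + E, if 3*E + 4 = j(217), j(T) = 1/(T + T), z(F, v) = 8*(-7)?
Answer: 5411981/1302 ≈ 4156.7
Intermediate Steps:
z(F, v) = -56
j(T) = 1/(2*T)
E = -1735/1302 (E = -4/3 + ((½)/217)/3 = -4/3 + ((½)*(1/217))/3 = -4/3 + (⅓)*(1/434) = -4/3 + 1/1302 = -1735/1302 ≈ -1.3326)
(z(-64, -38) - 1*(-4214)) + E = (-56 - 1*(-4214)) - 1735/1302 = (-56 + 4214) - 1735/1302 = 4158 - 1735/1302 = 5411981/1302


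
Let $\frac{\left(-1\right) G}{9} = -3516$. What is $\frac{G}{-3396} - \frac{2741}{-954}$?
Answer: $- \frac{1739995}{269982} \approx -6.4449$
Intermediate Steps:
$G = 31644$ ($G = \left(-9\right) \left(-3516\right) = 31644$)
$\frac{G}{-3396} - \frac{2741}{-954} = \frac{31644}{-3396} - \frac{2741}{-954} = 31644 \left(- \frac{1}{3396}\right) - - \frac{2741}{954} = - \frac{2637}{283} + \frac{2741}{954} = - \frac{1739995}{269982}$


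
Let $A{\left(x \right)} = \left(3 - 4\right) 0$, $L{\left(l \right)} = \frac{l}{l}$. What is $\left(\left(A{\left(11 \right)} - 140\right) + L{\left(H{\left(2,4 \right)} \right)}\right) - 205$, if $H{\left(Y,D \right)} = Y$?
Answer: $-344$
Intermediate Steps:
$L{\left(l \right)} = 1$
$A{\left(x \right)} = 0$ ($A{\left(x \right)} = \left(-1\right) 0 = 0$)
$\left(\left(A{\left(11 \right)} - 140\right) + L{\left(H{\left(2,4 \right)} \right)}\right) - 205 = \left(\left(0 - 140\right) + 1\right) - 205 = \left(-140 + 1\right) - 205 = -139 - 205 = -344$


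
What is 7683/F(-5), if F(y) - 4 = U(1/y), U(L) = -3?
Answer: 7683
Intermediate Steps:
F(y) = 1 (F(y) = 4 - 3 = 1)
7683/F(-5) = 7683/1 = 7683*1 = 7683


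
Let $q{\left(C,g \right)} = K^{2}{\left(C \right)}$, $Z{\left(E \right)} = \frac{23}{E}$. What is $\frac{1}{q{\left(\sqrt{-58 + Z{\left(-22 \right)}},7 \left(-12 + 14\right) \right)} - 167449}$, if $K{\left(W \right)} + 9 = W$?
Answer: $\frac{22 i}{- 3683395 i + 18 \sqrt{28578}} \approx -5.9727 \cdot 10^{-6} + 4.9342 \cdot 10^{-9} i$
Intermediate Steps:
$K{\left(W \right)} = -9 + W$
$q{\left(C,g \right)} = \left(-9 + C\right)^{2}$
$\frac{1}{q{\left(\sqrt{-58 + Z{\left(-22 \right)}},7 \left(-12 + 14\right) \right)} - 167449} = \frac{1}{\left(-9 + \sqrt{-58 + \frac{23}{-22}}\right)^{2} - 167449} = \frac{1}{\left(-9 + \sqrt{-58 + 23 \left(- \frac{1}{22}\right)}\right)^{2} - 167449} = \frac{1}{\left(-9 + \sqrt{-58 - \frac{23}{22}}\right)^{2} - 167449} = \frac{1}{\left(-9 + \sqrt{- \frac{1299}{22}}\right)^{2} - 167449} = \frac{1}{\left(-9 + \frac{i \sqrt{28578}}{22}\right)^{2} - 167449} = \frac{1}{-167449 + \left(-9 + \frac{i \sqrt{28578}}{22}\right)^{2}}$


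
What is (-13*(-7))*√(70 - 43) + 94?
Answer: 94 + 273*√3 ≈ 566.85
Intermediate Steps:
(-13*(-7))*√(70 - 43) + 94 = 91*√27 + 94 = 91*(3*√3) + 94 = 273*√3 + 94 = 94 + 273*√3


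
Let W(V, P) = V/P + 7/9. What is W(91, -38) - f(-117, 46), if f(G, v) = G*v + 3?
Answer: 1839065/342 ≈ 5377.4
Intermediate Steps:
W(V, P) = 7/9 + V/P (W(V, P) = V/P + 7*(1/9) = V/P + 7/9 = 7/9 + V/P)
f(G, v) = 3 + G*v
W(91, -38) - f(-117, 46) = (7/9 + 91/(-38)) - (3 - 117*46) = (7/9 + 91*(-1/38)) - (3 - 5382) = (7/9 - 91/38) - 1*(-5379) = -553/342 + 5379 = 1839065/342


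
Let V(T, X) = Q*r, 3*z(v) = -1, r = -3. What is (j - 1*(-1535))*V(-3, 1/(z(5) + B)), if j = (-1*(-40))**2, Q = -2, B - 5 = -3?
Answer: 18810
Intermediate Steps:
B = 2 (B = 5 - 3 = 2)
z(v) = -1/3 (z(v) = (1/3)*(-1) = -1/3)
V(T, X) = 6 (V(T, X) = -2*(-3) = 6)
j = 1600 (j = 40**2 = 1600)
(j - 1*(-1535))*V(-3, 1/(z(5) + B)) = (1600 - 1*(-1535))*6 = (1600 + 1535)*6 = 3135*6 = 18810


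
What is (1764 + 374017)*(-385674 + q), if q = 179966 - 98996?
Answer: -114501973824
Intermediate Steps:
q = 80970
(1764 + 374017)*(-385674 + q) = (1764 + 374017)*(-385674 + 80970) = 375781*(-304704) = -114501973824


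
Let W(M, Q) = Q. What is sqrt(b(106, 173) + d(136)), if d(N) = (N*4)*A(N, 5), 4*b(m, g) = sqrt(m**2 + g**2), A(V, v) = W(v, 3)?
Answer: sqrt(6528 + sqrt(41165))/2 ≈ 41.021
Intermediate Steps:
A(V, v) = 3
b(m, g) = sqrt(g**2 + m**2)/4 (b(m, g) = sqrt(m**2 + g**2)/4 = sqrt(g**2 + m**2)/4)
d(N) = 12*N (d(N) = (N*4)*3 = (4*N)*3 = 12*N)
sqrt(b(106, 173) + d(136)) = sqrt(sqrt(173**2 + 106**2)/4 + 12*136) = sqrt(sqrt(29929 + 11236)/4 + 1632) = sqrt(sqrt(41165)/4 + 1632) = sqrt(1632 + sqrt(41165)/4)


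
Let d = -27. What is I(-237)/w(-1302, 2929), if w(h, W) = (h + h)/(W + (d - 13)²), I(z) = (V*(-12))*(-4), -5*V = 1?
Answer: 2588/155 ≈ 16.697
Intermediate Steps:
V = -⅕ (V = -⅕*1 = -⅕ ≈ -0.20000)
I(z) = -48/5 (I(z) = -⅕*(-12)*(-4) = (12/5)*(-4) = -48/5)
w(h, W) = 2*h/(1600 + W) (w(h, W) = (h + h)/(W + (-27 - 13)²) = (2*h)/(W + (-40)²) = (2*h)/(W + 1600) = (2*h)/(1600 + W) = 2*h/(1600 + W))
I(-237)/w(-1302, 2929) = -48/(5*(2*(-1302)/(1600 + 2929))) = -48/(5*(2*(-1302)/4529)) = -48/(5*(2*(-1302)*(1/4529))) = -48/(5*(-372/647)) = -48/5*(-647/372) = 2588/155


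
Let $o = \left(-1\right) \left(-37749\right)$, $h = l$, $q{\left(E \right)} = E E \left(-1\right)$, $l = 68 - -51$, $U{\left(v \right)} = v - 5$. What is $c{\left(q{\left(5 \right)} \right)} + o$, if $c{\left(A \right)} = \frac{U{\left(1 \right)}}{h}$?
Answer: $\frac{4492127}{119} \approx 37749.0$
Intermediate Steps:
$U{\left(v \right)} = -5 + v$ ($U{\left(v \right)} = v - 5 = -5 + v$)
$l = 119$ ($l = 68 + 51 = 119$)
$q{\left(E \right)} = - E^{2}$ ($q{\left(E \right)} = E^{2} \left(-1\right) = - E^{2}$)
$h = 119$
$c{\left(A \right)} = - \frac{4}{119}$ ($c{\left(A \right)} = \frac{-5 + 1}{119} = \left(-4\right) \frac{1}{119} = - \frac{4}{119}$)
$o = 37749$
$c{\left(q{\left(5 \right)} \right)} + o = - \frac{4}{119} + 37749 = \frac{4492127}{119}$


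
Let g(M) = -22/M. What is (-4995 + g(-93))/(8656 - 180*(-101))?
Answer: -464513/2495748 ≈ -0.18612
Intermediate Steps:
(-4995 + g(-93))/(8656 - 180*(-101)) = (-4995 - 22/(-93))/(8656 - 180*(-101)) = (-4995 - 22*(-1/93))/(8656 + 18180) = (-4995 + 22/93)/26836 = -464513/93*1/26836 = -464513/2495748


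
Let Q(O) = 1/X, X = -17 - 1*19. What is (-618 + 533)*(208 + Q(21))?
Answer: -636395/36 ≈ -17678.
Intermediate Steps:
X = -36 (X = -17 - 19 = -36)
Q(O) = -1/36 (Q(O) = 1/(-36) = -1/36)
(-618 + 533)*(208 + Q(21)) = (-618 + 533)*(208 - 1/36) = -85*7487/36 = -636395/36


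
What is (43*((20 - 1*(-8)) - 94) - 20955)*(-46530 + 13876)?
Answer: 776936622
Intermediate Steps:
(43*((20 - 1*(-8)) - 94) - 20955)*(-46530 + 13876) = (43*((20 + 8) - 94) - 20955)*(-32654) = (43*(28 - 94) - 20955)*(-32654) = (43*(-66) - 20955)*(-32654) = (-2838 - 20955)*(-32654) = -23793*(-32654) = 776936622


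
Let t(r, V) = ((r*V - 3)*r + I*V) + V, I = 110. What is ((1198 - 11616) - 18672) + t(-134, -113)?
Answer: -2070259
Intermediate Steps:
t(r, V) = 111*V + r*(-3 + V*r) (t(r, V) = ((r*V - 3)*r + 110*V) + V = ((V*r - 3)*r + 110*V) + V = ((-3 + V*r)*r + 110*V) + V = (r*(-3 + V*r) + 110*V) + V = (110*V + r*(-3 + V*r)) + V = 111*V + r*(-3 + V*r))
((1198 - 11616) - 18672) + t(-134, -113) = ((1198 - 11616) - 18672) + (-3*(-134) + 111*(-113) - 113*(-134)**2) = (-10418 - 18672) + (402 - 12543 - 113*17956) = -29090 + (402 - 12543 - 2029028) = -29090 - 2041169 = -2070259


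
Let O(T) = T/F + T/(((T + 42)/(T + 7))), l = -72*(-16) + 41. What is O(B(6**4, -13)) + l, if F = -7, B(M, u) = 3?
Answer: 25058/21 ≈ 1193.2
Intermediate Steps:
l = 1193 (l = 1152 + 41 = 1193)
O(T) = -T/7 + T*(7 + T)/(42 + T) (O(T) = T/(-7) + T/(((T + 42)/(T + 7))) = T*(-1/7) + T/(((42 + T)/(7 + T))) = -T/7 + T/(((42 + T)/(7 + T))) = -T/7 + T*((7 + T)/(42 + T)) = -T/7 + T*(7 + T)/(42 + T))
O(B(6**4, -13)) + l = (1/7)*3*(7 + 6*3)/(42 + 3) + 1193 = (1/7)*3*(7 + 18)/45 + 1193 = (1/7)*3*(1/45)*25 + 1193 = 5/21 + 1193 = 25058/21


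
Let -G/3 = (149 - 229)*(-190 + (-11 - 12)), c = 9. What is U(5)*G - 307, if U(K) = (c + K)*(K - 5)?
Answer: -307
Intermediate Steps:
U(K) = (-5 + K)*(9 + K) (U(K) = (9 + K)*(K - 5) = (9 + K)*(-5 + K) = (-5 + K)*(9 + K))
G = -51120 (G = -3*(149 - 229)*(-190 + (-11 - 12)) = -(-240)*(-190 - 23) = -(-240)*(-213) = -3*17040 = -51120)
U(5)*G - 307 = (-45 + 5**2 + 4*5)*(-51120) - 307 = (-45 + 25 + 20)*(-51120) - 307 = 0*(-51120) - 307 = 0 - 307 = -307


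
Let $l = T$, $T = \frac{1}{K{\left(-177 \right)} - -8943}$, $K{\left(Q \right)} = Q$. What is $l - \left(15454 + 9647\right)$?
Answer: $- \frac{220035365}{8766} \approx -25101.0$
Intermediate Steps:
$T = \frac{1}{8766}$ ($T = \frac{1}{-177 - -8943} = \frac{1}{-177 + 8943} = \frac{1}{8766} \approx 0.00011408$)
$l = \frac{1}{8766} \approx 0.00011408$
$l - \left(15454 + 9647\right) = \frac{1}{8766} - \left(15454 + 9647\right) = \frac{1}{8766} - 25101 = - \frac{220035365}{8766}$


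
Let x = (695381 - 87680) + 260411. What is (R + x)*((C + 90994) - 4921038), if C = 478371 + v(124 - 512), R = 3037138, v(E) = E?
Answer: -16995886220250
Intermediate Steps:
x = 868112 (x = 607701 + 260411 = 868112)
C = 477983 (C = 478371 + (124 - 512) = 478371 - 388 = 477983)
(R + x)*((C + 90994) - 4921038) = (3037138 + 868112)*((477983 + 90994) - 4921038) = 3905250*(568977 - 4921038) = 3905250*(-4352061) = -16995886220250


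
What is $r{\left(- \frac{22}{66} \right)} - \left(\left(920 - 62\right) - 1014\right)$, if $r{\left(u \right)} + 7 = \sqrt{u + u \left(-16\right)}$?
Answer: $149 + \sqrt{5} \approx 151.24$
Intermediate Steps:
$r{\left(u \right)} = -7 + \sqrt{15} \sqrt{- u}$ ($r{\left(u \right)} = -7 + \sqrt{u + u \left(-16\right)} = -7 + \sqrt{u - 16 u} = -7 + \sqrt{- 15 u} = -7 + \sqrt{15} \sqrt{- u}$)
$r{\left(- \frac{22}{66} \right)} - \left(\left(920 - 62\right) - 1014\right) = \left(-7 + \sqrt{15} \sqrt{- \frac{-22}{66}}\right) - \left(\left(920 - 62\right) - 1014\right) = \left(-7 + \sqrt{15} \sqrt{- \frac{-22}{66}}\right) - \left(858 - 1014\right) = \left(-7 + \sqrt{15} \sqrt{\left(-1\right) \left(- \frac{1}{3}\right)}\right) - -156 = \left(-7 + \frac{\sqrt{15}}{\sqrt{3}}\right) + 156 = \left(-7 + \sqrt{15} \frac{\sqrt{3}}{3}\right) + 156 = \left(-7 + \sqrt{5}\right) + 156 = 149 + \sqrt{5}$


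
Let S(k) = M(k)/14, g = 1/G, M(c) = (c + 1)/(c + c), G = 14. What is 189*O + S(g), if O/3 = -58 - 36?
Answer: -1492329/28 ≈ -53297.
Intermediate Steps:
M(c) = (1 + c)/(2*c) (M(c) = (1 + c)/((2*c)) = (1 + c)*(1/(2*c)) = (1 + c)/(2*c))
g = 1/14 ≈ 0.071429
S(k) = (1 + k)/(28*k) (S(k) = ((1 + k)/(2*k))/14 = ((1 + k)/(2*k))*(1/14) = (1 + k)/(28*k))
O = -282 (O = 3*(-58 - 36) = 3*(-94) = -282)
189*O + S(g) = 189*(-282) + (1 + 1/14)/(28*(1/14)) = -53298 + (1/28)*14*(15/14) = -53298 + 15/28 = -1492329/28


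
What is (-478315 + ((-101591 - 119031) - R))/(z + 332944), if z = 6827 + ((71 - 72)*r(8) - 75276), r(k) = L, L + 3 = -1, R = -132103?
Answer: -566834/264499 ≈ -2.1430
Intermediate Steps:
L = -4 (L = -3 - 1 = -4)
r(k) = -4
z = -68445 (z = 6827 + ((71 - 72)*(-4) - 75276) = 6827 + (-1*(-4) - 75276) = 6827 + (4 - 75276) = 6827 - 75272 = -68445)
(-478315 + ((-101591 - 119031) - R))/(z + 332944) = (-478315 + ((-101591 - 119031) - 1*(-132103)))/(-68445 + 332944) = (-478315 + (-220622 + 132103))/264499 = (-478315 - 88519)*(1/264499) = -566834*1/264499 = -566834/264499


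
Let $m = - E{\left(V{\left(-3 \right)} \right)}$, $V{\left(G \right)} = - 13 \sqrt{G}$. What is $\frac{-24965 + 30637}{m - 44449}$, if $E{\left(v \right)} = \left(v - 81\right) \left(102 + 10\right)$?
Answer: $- \frac{200658344}{1257891937} - \frac{8258432 i \sqrt{3}}{1257891937} \approx -0.15952 - 0.011371 i$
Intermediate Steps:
$E{\left(v \right)} = -9072 + 112 v$ ($E{\left(v \right)} = \left(-81 + v\right) 112 = -9072 + 112 v$)
$m = 9072 + 1456 i \sqrt{3}$ ($m = - (-9072 + 112 \left(- 13 \sqrt{-3}\right)) = - (-9072 + 112 \left(- 13 i \sqrt{3}\right)) = - (-9072 - 1456 i \sqrt{3}) = 9072 + 1456 i \sqrt{3} \approx 9072.0 + 2521.9 i$)
$\frac{-24965 + 30637}{m - 44449} = \frac{-24965 + 30637}{\left(9072 + 1456 i \sqrt{3}\right) - 44449} = \frac{5672}{-35377 + 1456 i \sqrt{3}}$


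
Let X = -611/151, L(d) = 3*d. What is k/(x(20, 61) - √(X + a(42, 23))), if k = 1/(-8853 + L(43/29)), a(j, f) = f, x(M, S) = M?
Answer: -21895/3691177776 - 29*√48018/4921570368 ≈ -7.2229e-6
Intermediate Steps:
X = -611/151 (X = -611*1/151 = -611/151 ≈ -4.0464)
k = -29/256608 (k = 1/(-8853 + 3*(43/29)) = 1/(-8853 + 129/29) = 1/(-256608/29) = -29/256608 ≈ -0.00011301)
k/(x(20, 61) - √(X + a(42, 23))) = -29/(256608*(20 - √(-611/151 + 23))) = -29/(256608*(20 - √(2862/151))) = -29/(256608*(20 - 3*√48018/151))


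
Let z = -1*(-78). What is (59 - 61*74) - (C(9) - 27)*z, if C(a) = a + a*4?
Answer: -5859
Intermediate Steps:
C(a) = 5*a (C(a) = a + 4*a = 5*a)
z = 78
(59 - 61*74) - (C(9) - 27)*z = (59 - 61*74) - (5*9 - 27)*78 = (59 - 4514) - (45 - 27)*78 = -4455 - 18*78 = -4455 - 1*1404 = -4455 - 1404 = -5859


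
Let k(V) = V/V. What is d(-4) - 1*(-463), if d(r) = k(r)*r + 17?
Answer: 476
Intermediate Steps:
k(V) = 1
d(r) = 17 + r (d(r) = 1*r + 17 = r + 17 = 17 + r)
d(-4) - 1*(-463) = (17 - 4) - 1*(-463) = 13 + 463 = 476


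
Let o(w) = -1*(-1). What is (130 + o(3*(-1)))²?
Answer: 17161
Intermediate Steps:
o(w) = 1
(130 + o(3*(-1)))² = (130 + 1)² = 131² = 17161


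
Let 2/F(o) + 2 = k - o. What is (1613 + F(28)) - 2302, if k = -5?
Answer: -24117/35 ≈ -689.06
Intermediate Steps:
F(o) = 2/(-7 - o) (F(o) = 2/(-2 + (-5 - o)) = 2/(-7 - o))
(1613 + F(28)) - 2302 = (1613 - 2/(7 + 28)) - 2302 = (1613 - 2/35) - 2302 = 56453/35 - 2302 = -24117/35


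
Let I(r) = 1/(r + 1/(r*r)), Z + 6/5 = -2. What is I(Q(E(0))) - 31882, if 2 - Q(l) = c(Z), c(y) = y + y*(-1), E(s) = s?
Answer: -286934/9 ≈ -31882.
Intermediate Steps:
Z = -16/5 (Z = -6/5 - 2 = -16/5 ≈ -3.2000)
c(y) = 0 (c(y) = y - y = 0)
Q(l) = 2 (Q(l) = 2 - 1*0 = 2 + 0 = 2)
I(r) = 1/(r + r⁻²) (I(r) = 1/(r + 1/r²) = 1/(r + r⁻²))
I(Q(E(0))) - 31882 = 2²/(1 + 2³) - 31882 = 4/(1 + 8) - 31882 = 4/9 - 31882 = -286934/9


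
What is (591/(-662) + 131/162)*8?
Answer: -18040/26811 ≈ -0.67286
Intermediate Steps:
(591/(-662) + 131/162)*8 = (591*(-1/662) + 131*(1/162))*8 = (-591/662 + 131/162)*8 = -2255/26811*8 = -18040/26811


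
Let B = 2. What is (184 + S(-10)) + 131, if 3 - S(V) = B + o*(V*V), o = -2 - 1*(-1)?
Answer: 416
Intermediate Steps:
o = -1 (o = -2 + 1 = -1)
S(V) = 1 + V² (S(V) = 3 - (2 - V*V) = 3 - (2 - V²) = 3 + (-2 + V²) = 1 + V²)
(184 + S(-10)) + 131 = (184 + (1 + (-10)²)) + 131 = (184 + (1 + 100)) + 131 = (184 + 101) + 131 = 285 + 131 = 416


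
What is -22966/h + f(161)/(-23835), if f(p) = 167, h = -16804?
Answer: 272294171/200261670 ≈ 1.3597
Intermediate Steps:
-22966/h + f(161)/(-23835) = -22966/(-16804) + 167/(-23835) = -22966*(-1/16804) + 167*(-1/23835) = 11483/8402 - 167/23835 = 272294171/200261670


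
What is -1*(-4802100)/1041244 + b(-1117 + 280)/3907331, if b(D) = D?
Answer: 4690630668468/1017121239941 ≈ 4.6117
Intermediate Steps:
-1*(-4802100)/1041244 + b(-1117 + 280)/3907331 = -1*(-4802100)/1041244 + (-1117 + 280)/3907331 = 4802100*(1/1041244) - 837*1/3907331 = 1200525/260311 - 837/3907331 = 4690630668468/1017121239941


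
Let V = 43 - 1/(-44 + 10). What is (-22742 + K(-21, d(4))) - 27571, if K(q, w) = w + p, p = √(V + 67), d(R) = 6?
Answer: -50307 + √127194/34 ≈ -50297.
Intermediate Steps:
V = 1463/34 (V = 43 - 1/(-34) = 43 - 1*(-1/34) = 43 + 1/34 = 1463/34 ≈ 43.029)
p = √127194/34 (p = √(1463/34 + 67) = √(3741/34) = √127194/34 ≈ 10.489)
K(q, w) = w + √127194/34
(-22742 + K(-21, d(4))) - 27571 = (-22742 + (6 + √127194/34)) - 27571 = (-22736 + √127194/34) - 27571 = -50307 + √127194/34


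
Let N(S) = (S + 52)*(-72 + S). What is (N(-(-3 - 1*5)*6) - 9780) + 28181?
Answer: 16001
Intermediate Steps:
N(S) = (-72 + S)*(52 + S) (N(S) = (52 + S)*(-72 + S) = (-72 + S)*(52 + S))
(N(-(-3 - 1*5)*6) - 9780) + 28181 = ((-3744 + (-(-3 - 1*5)*6)² - 20*(-(-3 - 1*5))*6) - 9780) + 28181 = ((-3744 + (-(-3 - 5)*6)² - 20*(-(-3 - 5))*6) - 9780) + 28181 = ((-3744 + (-1*(-8)*6)² - 20*(-1*(-8))*6) - 9780) + 28181 = ((-3744 + (8*6)² - 160*6) - 9780) + 28181 = ((-3744 + 48² - 20*48) - 9780) + 28181 = ((-3744 + 2304 - 960) - 9780) + 28181 = (-2400 - 9780) + 28181 = -12180 + 28181 = 16001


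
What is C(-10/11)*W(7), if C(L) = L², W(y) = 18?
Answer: 1800/121 ≈ 14.876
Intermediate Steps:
C(-10/11)*W(7) = (-10/11)²*18 = (100/121)*18 = 1800/121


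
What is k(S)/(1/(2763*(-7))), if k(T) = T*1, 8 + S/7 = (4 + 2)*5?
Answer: -2978514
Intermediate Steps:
S = 154 (S = -56 + 7*((4 + 2)*5) = -56 + 7*(6*5) = -56 + 7*30 = -56 + 210 = 154)
k(T) = T
k(S)/(1/(2763*(-7))) = 154/(1/(2763*(-7))) = 154/(1/(-19341)) = 154/(-1/19341) = 154*(-19341) = -2978514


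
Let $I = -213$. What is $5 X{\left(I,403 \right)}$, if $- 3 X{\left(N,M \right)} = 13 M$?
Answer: $- \frac{26195}{3} \approx -8731.7$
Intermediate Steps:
$X{\left(N,M \right)} = - \frac{13 M}{3}$
$5 X{\left(I,403 \right)} = 5 \left(\left(- \frac{13}{3}\right) 403\right) = 5 \left(- \frac{5239}{3}\right) = - \frac{26195}{3}$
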